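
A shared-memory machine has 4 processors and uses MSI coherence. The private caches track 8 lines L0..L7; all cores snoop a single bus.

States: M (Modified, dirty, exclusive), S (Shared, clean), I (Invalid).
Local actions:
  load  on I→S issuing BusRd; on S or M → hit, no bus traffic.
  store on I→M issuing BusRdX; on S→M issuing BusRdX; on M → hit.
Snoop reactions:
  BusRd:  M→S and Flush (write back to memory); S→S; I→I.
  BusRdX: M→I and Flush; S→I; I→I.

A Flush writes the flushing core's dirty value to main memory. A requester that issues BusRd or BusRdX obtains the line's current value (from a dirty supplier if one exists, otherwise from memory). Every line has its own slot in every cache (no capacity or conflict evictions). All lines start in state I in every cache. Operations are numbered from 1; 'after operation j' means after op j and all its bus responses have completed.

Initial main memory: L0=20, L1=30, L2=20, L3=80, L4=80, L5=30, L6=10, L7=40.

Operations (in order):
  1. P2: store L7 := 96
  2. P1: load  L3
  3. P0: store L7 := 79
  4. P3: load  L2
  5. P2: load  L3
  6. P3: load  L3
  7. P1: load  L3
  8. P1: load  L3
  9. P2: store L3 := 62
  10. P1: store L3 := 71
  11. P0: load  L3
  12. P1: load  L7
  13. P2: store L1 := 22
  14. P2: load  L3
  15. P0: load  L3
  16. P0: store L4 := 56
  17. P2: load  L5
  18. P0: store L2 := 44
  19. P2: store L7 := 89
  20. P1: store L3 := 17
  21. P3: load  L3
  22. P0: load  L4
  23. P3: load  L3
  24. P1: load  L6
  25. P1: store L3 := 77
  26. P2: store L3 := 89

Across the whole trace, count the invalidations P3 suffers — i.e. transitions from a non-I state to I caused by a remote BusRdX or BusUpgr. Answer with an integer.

  op1 P2: store L7 := 96 → I/I/M/I on L7; bus BusRdX; mem=40
  op2 P1: load  L3 → I/S/I/I on L3; bus BusRd; mem=80
  op3 P0: store L7 := 79 → M/I/I/I on L7; bus BusRdX Flush; mem=96
  op4 P3: load  L2 → I/I/I/S on L2; bus BusRd; mem=20
  op5 P2: load  L3 → I/S/S/I on L3; bus BusRd; mem=80
  op6 P3: load  L3 → I/S/S/S on L3; bus BusRd; mem=80
  op7 P1: load  L3 → I/S/S/S on L3; bus (none); mem=80
  op8 P1: load  L3 → I/S/S/S on L3; bus (none); mem=80
  op9 P2: store L3 := 62 → I/I/M/I on L3; bus BusRdX; mem=80
  op10 P1: store L3 := 71 → I/M/I/I on L3; bus BusRdX Flush; mem=62
  op11 P0: load  L3 → S/S/I/I on L3; bus BusRd Flush; mem=71
  op12 P1: load  L7 → S/S/I/I on L7; bus BusRd Flush; mem=79
  op13 P2: store L1 := 22 → I/I/M/I on L1; bus BusRdX; mem=30
  op14 P2: load  L3 → S/S/S/I on L3; bus BusRd; mem=71
  op15 P0: load  L3 → S/S/S/I on L3; bus (none); mem=71
  op16 P0: store L4 := 56 → M/I/I/I on L4; bus BusRdX; mem=80
  op17 P2: load  L5 → I/I/S/I on L5; bus BusRd; mem=30
  op18 P0: store L2 := 44 → M/I/I/I on L2; bus BusRdX; mem=20
  op19 P2: store L7 := 89 → I/I/M/I on L7; bus BusRdX; mem=79
  op20 P1: store L3 := 17 → I/M/I/I on L3; bus BusRdX; mem=71
  op21 P3: load  L3 → I/S/I/S on L3; bus BusRd Flush; mem=17
  op22 P0: load  L4 → M/I/I/I on L4; bus (none); mem=80
  op23 P3: load  L3 → I/S/I/S on L3; bus (none); mem=17
  op24 P1: load  L6 → I/S/I/I on L6; bus BusRd; mem=10
  op25 P1: store L3 := 77 → I/M/I/I on L3; bus BusRdX; mem=17
  op26 P2: store L3 := 89 → I/I/M/I on L3; bus BusRdX Flush; mem=77

invalidations = 3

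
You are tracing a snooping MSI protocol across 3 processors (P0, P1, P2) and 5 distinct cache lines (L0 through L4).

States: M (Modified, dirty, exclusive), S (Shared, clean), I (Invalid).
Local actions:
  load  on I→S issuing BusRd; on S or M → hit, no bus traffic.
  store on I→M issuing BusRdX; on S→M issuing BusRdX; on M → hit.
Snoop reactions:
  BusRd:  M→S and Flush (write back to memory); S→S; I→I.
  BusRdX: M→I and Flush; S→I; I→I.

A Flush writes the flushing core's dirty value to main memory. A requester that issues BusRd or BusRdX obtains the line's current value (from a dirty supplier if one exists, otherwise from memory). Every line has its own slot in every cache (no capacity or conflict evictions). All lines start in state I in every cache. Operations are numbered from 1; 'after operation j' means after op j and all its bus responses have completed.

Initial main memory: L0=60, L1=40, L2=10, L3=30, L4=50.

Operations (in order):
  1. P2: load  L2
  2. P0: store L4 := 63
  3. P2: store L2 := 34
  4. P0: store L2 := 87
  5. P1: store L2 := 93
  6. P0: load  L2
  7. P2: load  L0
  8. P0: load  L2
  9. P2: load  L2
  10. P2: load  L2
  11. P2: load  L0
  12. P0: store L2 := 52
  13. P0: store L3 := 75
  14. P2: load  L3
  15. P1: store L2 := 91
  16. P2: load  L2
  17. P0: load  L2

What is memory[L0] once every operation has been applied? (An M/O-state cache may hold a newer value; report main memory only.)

memory[L0] = 60

[1] P2: load  L2 | P0:I, P1:I, P2:S(10) | bus: BusRd
[2] P0: store L4 := 63 | P0:M(63), P1:I, P2:I | bus: BusRdX
[3] P2: store L2 := 34 | P0:I, P1:I, P2:M(34) | bus: BusRdX
[4] P0: store L2 := 87 | P0:M(87), P1:I, P2:I | bus: BusRdX,Flush
[5] P1: store L2 := 93 | P0:I, P1:M(93), P2:I | bus: BusRdX,Flush
[6] P0: load  L2 | P0:S(93), P1:S(93), P2:I | bus: BusRd,Flush
[7] P2: load  L0 | P0:I, P1:I, P2:S(60) | bus: BusRd
[8] P0: load  L2 | P0:S(93), P1:S(93), P2:I | bus: none
[9] P2: load  L2 | P0:S(93), P1:S(93), P2:S(93) | bus: BusRd
[10] P2: load  L2 | P0:S(93), P1:S(93), P2:S(93) | bus: none
[11] P2: load  L0 | P0:I, P1:I, P2:S(60) | bus: none
[12] P0: store L2 := 52 | P0:M(52), P1:I, P2:I | bus: BusRdX
[13] P0: store L3 := 75 | P0:M(75), P1:I, P2:I | bus: BusRdX
[14] P2: load  L3 | P0:S(75), P1:I, P2:S(75) | bus: BusRd,Flush
[15] P1: store L2 := 91 | P0:I, P1:M(91), P2:I | bus: BusRdX,Flush
[16] P2: load  L2 | P0:I, P1:S(91), P2:S(91) | bus: BusRd,Flush
[17] P0: load  L2 | P0:S(91), P1:S(91), P2:S(91) | bus: BusRd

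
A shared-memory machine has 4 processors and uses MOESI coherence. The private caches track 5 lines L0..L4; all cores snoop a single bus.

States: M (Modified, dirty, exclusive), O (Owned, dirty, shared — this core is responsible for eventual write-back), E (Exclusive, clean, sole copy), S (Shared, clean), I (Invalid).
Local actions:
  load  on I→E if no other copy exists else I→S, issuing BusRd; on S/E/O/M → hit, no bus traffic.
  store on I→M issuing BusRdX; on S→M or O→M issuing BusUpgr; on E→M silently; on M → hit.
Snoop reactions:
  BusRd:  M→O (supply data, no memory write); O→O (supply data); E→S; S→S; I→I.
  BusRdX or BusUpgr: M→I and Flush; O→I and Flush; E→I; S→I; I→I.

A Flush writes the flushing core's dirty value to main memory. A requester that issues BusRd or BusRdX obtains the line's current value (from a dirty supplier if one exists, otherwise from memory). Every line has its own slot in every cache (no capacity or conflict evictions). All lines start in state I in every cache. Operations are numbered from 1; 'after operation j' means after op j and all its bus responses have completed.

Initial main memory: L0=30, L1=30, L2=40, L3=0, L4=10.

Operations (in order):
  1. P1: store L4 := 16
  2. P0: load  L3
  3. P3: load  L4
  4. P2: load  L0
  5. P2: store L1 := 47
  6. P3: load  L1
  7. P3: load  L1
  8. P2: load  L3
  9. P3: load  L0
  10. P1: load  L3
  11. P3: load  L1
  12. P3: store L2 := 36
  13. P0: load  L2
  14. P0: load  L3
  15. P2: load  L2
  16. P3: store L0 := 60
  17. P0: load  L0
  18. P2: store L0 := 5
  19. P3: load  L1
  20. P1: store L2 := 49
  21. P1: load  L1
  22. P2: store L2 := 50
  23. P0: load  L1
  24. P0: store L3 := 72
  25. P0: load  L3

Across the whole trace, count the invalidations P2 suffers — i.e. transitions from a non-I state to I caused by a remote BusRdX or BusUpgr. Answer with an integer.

invalidations = 3

  op1 P1: store L4 := 16 → I/M/I/I on L4; bus BusRdX; mem=10
  op2 P0: load  L3 → E/I/I/I on L3; bus BusRd; mem=0
  op3 P3: load  L4 → I/O/I/S on L4; bus BusRd; mem=10
  op4 P2: load  L0 → I/I/E/I on L0; bus BusRd; mem=30
  op5 P2: store L1 := 47 → I/I/M/I on L1; bus BusRdX; mem=30
  op6 P3: load  L1 → I/I/O/S on L1; bus BusRd; mem=30
  op7 P3: load  L1 → I/I/O/S on L1; bus (none); mem=30
  op8 P2: load  L3 → S/I/S/I on L3; bus BusRd; mem=0
  op9 P3: load  L0 → I/I/S/S on L0; bus BusRd; mem=30
  op10 P1: load  L3 → S/S/S/I on L3; bus BusRd; mem=0
  op11 P3: load  L1 → I/I/O/S on L1; bus (none); mem=30
  op12 P3: store L2 := 36 → I/I/I/M on L2; bus BusRdX; mem=40
  op13 P0: load  L2 → S/I/I/O on L2; bus BusRd; mem=40
  op14 P0: load  L3 → S/S/S/I on L3; bus (none); mem=0
  op15 P2: load  L2 → S/I/S/O on L2; bus BusRd; mem=40
  op16 P3: store L0 := 60 → I/I/I/M on L0; bus BusUpgr; mem=30
  op17 P0: load  L0 → S/I/I/O on L0; bus BusRd; mem=30
  op18 P2: store L0 := 5 → I/I/M/I on L0; bus BusRdX Flush; mem=60
  op19 P3: load  L1 → I/I/O/S on L1; bus (none); mem=30
  op20 P1: store L2 := 49 → I/M/I/I on L2; bus BusRdX Flush; mem=36
  op21 P1: load  L1 → I/S/O/S on L1; bus BusRd; mem=30
  op22 P2: store L2 := 50 → I/I/M/I on L2; bus BusRdX Flush; mem=49
  op23 P0: load  L1 → S/S/O/S on L1; bus BusRd; mem=30
  op24 P0: store L3 := 72 → M/I/I/I on L3; bus BusUpgr; mem=0
  op25 P0: load  L3 → M/I/I/I on L3; bus (none); mem=0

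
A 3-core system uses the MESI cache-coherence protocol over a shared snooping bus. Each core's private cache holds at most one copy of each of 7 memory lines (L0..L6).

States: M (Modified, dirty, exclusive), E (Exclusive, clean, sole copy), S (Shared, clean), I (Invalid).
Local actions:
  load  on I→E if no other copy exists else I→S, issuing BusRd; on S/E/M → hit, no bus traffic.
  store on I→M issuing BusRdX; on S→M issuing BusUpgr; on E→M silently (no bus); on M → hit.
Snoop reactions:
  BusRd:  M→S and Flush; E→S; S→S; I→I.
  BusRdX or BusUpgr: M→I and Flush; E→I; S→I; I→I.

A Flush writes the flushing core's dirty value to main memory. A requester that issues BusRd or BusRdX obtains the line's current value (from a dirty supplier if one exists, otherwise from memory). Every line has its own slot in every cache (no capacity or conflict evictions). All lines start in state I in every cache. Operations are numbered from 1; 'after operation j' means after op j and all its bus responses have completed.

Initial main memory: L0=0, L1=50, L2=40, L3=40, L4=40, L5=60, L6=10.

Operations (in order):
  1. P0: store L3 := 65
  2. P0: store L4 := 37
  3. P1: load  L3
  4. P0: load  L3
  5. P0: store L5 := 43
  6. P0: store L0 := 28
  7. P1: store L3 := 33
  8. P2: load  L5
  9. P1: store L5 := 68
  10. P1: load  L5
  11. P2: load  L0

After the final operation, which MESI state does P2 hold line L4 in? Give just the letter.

state = I

  op1 P0: store L3 := 65 → M/I/I on L3; bus BusRdX; mem=40
  op2 P0: store L4 := 37 → M/I/I on L4; bus BusRdX; mem=40
  op3 P1: load  L3 → S/S/I on L3; bus BusRd Flush; mem=65
  op4 P0: load  L3 → S/S/I on L3; bus (none); mem=65
  op5 P0: store L5 := 43 → M/I/I on L5; bus BusRdX; mem=60
  op6 P0: store L0 := 28 → M/I/I on L0; bus BusRdX; mem=0
  op7 P1: store L3 := 33 → I/M/I on L3; bus BusUpgr; mem=65
  op8 P2: load  L5 → S/I/S on L5; bus BusRd Flush; mem=43
  op9 P1: store L5 := 68 → I/M/I on L5; bus BusRdX; mem=43
  op10 P1: load  L5 → I/M/I on L5; bus (none); mem=43
  op11 P2: load  L0 → S/I/S on L0; bus BusRd Flush; mem=28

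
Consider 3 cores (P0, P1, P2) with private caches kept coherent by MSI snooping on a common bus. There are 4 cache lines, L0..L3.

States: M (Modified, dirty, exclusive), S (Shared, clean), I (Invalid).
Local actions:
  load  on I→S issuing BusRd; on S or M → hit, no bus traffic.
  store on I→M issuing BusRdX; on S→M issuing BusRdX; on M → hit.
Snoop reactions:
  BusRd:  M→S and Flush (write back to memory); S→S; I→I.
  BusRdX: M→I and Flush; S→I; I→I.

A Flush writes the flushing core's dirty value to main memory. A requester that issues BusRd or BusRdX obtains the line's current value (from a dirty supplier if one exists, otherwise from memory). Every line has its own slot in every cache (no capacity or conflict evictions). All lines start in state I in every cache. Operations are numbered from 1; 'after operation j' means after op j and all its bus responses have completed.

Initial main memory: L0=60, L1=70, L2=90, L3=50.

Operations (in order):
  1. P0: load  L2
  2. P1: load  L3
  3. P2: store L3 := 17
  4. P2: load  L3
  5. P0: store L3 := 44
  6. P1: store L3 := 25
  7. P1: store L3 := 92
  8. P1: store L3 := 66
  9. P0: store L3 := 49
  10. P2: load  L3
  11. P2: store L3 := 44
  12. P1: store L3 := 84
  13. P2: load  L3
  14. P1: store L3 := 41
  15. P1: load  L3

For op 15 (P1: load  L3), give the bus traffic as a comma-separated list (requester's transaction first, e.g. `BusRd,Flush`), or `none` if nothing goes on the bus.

  op1 P0: load  L2 → S/I/I on L2; bus BusRd; mem=90
  op2 P1: load  L3 → I/S/I on L3; bus BusRd; mem=50
  op3 P2: store L3 := 17 → I/I/M on L3; bus BusRdX; mem=50
  op4 P2: load  L3 → I/I/M on L3; bus (none); mem=50
  op5 P0: store L3 := 44 → M/I/I on L3; bus BusRdX Flush; mem=17
  op6 P1: store L3 := 25 → I/M/I on L3; bus BusRdX Flush; mem=44
  op7 P1: store L3 := 92 → I/M/I on L3; bus (none); mem=44
  op8 P1: store L3 := 66 → I/M/I on L3; bus (none); mem=44
  op9 P0: store L3 := 49 → M/I/I on L3; bus BusRdX Flush; mem=66
  op10 P2: load  L3 → S/I/S on L3; bus BusRd Flush; mem=49
  op11 P2: store L3 := 44 → I/I/M on L3; bus BusRdX; mem=49
  op12 P1: store L3 := 84 → I/M/I on L3; bus BusRdX Flush; mem=44
  op13 P2: load  L3 → I/S/S on L3; bus BusRd Flush; mem=84
  op14 P1: store L3 := 41 → I/M/I on L3; bus BusRdX; mem=84
  op15 P1: load  L3 → I/M/I on L3; bus (none); mem=84

bus = none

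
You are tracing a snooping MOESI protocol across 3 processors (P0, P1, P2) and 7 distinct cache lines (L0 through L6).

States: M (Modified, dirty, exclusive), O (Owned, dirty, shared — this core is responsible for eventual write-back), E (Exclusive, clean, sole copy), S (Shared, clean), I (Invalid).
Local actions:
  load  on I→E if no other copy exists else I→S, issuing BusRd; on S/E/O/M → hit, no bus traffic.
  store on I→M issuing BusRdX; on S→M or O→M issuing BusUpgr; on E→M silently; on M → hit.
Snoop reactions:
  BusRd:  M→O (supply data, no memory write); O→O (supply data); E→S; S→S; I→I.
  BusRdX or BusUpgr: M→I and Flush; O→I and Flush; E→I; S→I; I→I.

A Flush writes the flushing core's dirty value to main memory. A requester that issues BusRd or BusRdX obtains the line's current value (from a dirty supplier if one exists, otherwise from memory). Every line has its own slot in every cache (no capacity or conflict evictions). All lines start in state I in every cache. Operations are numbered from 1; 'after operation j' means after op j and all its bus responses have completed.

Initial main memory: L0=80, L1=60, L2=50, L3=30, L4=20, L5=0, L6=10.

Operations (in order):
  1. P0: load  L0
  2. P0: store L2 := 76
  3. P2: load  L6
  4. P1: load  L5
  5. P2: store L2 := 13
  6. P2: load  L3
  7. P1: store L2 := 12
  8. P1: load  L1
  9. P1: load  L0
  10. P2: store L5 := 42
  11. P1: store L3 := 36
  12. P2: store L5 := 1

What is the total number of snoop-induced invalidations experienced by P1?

invalidations = 1

[1] P0: load  L0 | P0:E(80), P1:I, P2:I | bus: BusRd
[2] P0: store L2 := 76 | P0:M(76), P1:I, P2:I | bus: BusRdX
[3] P2: load  L6 | P0:I, P1:I, P2:E(10) | bus: BusRd
[4] P1: load  L5 | P0:I, P1:E(0), P2:I | bus: BusRd
[5] P2: store L2 := 13 | P0:I, P1:I, P2:M(13) | bus: BusRdX,Flush
[6] P2: load  L3 | P0:I, P1:I, P2:E(30) | bus: BusRd
[7] P1: store L2 := 12 | P0:I, P1:M(12), P2:I | bus: BusRdX,Flush
[8] P1: load  L1 | P0:I, P1:E(60), P2:I | bus: BusRd
[9] P1: load  L0 | P0:S(80), P1:S(80), P2:I | bus: BusRd
[10] P2: store L5 := 42 | P0:I, P1:I, P2:M(42) | bus: BusRdX
[11] P1: store L3 := 36 | P0:I, P1:M(36), P2:I | bus: BusRdX
[12] P2: store L5 := 1 | P0:I, P1:I, P2:M(1) | bus: none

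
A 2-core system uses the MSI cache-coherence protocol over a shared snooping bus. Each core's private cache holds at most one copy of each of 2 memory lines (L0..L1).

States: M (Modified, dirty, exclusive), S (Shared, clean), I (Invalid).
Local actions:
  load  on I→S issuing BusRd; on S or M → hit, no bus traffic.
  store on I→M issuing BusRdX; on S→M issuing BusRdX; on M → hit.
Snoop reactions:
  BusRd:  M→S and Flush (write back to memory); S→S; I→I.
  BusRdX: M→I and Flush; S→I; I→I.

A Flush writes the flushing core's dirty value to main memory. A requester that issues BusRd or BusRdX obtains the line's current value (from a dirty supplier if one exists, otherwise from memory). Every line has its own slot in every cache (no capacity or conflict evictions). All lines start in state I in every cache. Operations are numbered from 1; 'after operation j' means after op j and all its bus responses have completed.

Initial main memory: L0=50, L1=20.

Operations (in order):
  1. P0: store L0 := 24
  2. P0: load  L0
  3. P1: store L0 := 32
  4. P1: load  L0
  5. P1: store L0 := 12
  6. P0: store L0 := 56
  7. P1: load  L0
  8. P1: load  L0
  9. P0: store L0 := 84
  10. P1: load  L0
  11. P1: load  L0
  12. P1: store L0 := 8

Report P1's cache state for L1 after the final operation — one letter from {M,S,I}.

state = I

[1] P0: store L0 := 24 | P0:M(24), P1:I | bus: BusRdX
[2] P0: load  L0 | P0:M(24), P1:I | bus: none
[3] P1: store L0 := 32 | P0:I, P1:M(32) | bus: BusRdX,Flush
[4] P1: load  L0 | P0:I, P1:M(32) | bus: none
[5] P1: store L0 := 12 | P0:I, P1:M(12) | bus: none
[6] P0: store L0 := 56 | P0:M(56), P1:I | bus: BusRdX,Flush
[7] P1: load  L0 | P0:S(56), P1:S(56) | bus: BusRd,Flush
[8] P1: load  L0 | P0:S(56), P1:S(56) | bus: none
[9] P0: store L0 := 84 | P0:M(84), P1:I | bus: BusRdX
[10] P1: load  L0 | P0:S(84), P1:S(84) | bus: BusRd,Flush
[11] P1: load  L0 | P0:S(84), P1:S(84) | bus: none
[12] P1: store L0 := 8 | P0:I, P1:M(8) | bus: BusRdX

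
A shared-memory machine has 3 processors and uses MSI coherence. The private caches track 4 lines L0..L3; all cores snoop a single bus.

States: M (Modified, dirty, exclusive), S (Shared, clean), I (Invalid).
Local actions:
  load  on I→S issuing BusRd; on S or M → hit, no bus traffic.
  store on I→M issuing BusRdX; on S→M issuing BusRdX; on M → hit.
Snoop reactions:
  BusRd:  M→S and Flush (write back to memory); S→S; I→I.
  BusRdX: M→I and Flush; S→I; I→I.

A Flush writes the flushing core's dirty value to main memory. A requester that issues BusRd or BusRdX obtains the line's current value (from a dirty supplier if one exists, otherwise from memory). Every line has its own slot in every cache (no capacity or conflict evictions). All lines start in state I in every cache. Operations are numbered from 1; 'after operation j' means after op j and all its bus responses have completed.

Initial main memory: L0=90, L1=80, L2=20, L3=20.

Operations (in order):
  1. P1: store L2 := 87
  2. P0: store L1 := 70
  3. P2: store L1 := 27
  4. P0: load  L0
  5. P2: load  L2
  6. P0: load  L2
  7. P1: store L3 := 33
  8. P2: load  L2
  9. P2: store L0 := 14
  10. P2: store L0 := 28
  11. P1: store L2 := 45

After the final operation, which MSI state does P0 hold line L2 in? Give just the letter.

  op1 P1: store L2 := 87 → I/M/I on L2; bus BusRdX; mem=20
  op2 P0: store L1 := 70 → M/I/I on L1; bus BusRdX; mem=80
  op3 P2: store L1 := 27 → I/I/M on L1; bus BusRdX Flush; mem=70
  op4 P0: load  L0 → S/I/I on L0; bus BusRd; mem=90
  op5 P2: load  L2 → I/S/S on L2; bus BusRd Flush; mem=87
  op6 P0: load  L2 → S/S/S on L2; bus BusRd; mem=87
  op7 P1: store L3 := 33 → I/M/I on L3; bus BusRdX; mem=20
  op8 P2: load  L2 → S/S/S on L2; bus (none); mem=87
  op9 P2: store L0 := 14 → I/I/M on L0; bus BusRdX; mem=90
  op10 P2: store L0 := 28 → I/I/M on L0; bus (none); mem=90
  op11 P1: store L2 := 45 → I/M/I on L2; bus BusRdX; mem=87

state = I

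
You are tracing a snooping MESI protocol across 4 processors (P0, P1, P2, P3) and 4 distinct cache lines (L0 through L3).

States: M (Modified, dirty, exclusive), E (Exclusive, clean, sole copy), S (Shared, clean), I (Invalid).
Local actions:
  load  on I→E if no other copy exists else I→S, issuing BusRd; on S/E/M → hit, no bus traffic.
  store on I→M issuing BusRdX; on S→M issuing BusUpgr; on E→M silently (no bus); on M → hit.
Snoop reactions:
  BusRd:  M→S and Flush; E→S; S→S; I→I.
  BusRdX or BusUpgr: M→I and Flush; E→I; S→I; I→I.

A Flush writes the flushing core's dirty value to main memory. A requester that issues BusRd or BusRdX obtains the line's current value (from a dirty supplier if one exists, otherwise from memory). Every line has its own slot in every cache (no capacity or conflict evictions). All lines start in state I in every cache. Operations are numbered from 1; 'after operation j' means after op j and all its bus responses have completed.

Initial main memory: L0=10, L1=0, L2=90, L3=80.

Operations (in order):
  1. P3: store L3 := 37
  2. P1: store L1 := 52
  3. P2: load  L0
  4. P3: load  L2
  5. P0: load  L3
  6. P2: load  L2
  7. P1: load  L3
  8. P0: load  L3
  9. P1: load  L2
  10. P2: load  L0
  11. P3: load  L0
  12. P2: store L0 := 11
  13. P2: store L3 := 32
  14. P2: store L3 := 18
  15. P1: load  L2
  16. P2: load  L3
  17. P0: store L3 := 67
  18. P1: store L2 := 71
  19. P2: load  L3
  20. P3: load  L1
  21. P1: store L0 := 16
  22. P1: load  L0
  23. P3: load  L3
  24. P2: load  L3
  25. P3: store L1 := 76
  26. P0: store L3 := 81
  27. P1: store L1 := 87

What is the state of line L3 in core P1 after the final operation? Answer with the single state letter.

state = I

step 1: P3: store L3 := 37  ⟶  IIIM  (L3)  txn=BusRdX  M[L3]=80
step 2: P1: store L1 := 52  ⟶  IMII  (L1)  txn=BusRdX  M[L1]=0
step 3: P2: load  L0  ⟶  IIEI  (L0)  txn=BusRd  M[L0]=10
step 4: P3: load  L2  ⟶  IIIE  (L2)  txn=BusRd  M[L2]=90
step 5: P0: load  L3  ⟶  SIIS  (L3)  txn=BusRd+Flush  M[L3]=37
step 6: P2: load  L2  ⟶  IISS  (L2)  txn=BusRd  M[L2]=90
step 7: P1: load  L3  ⟶  SSIS  (L3)  txn=BusRd  M[L3]=37
step 8: P0: load  L3  ⟶  SSIS  (L3)  txn=∅  M[L3]=37
step 9: P1: load  L2  ⟶  ISSS  (L2)  txn=BusRd  M[L2]=90
step 10: P2: load  L0  ⟶  IIEI  (L0)  txn=∅  M[L0]=10
step 11: P3: load  L0  ⟶  IISS  (L0)  txn=BusRd  M[L0]=10
step 12: P2: store L0 := 11  ⟶  IIMI  (L0)  txn=BusUpgr  M[L0]=10
step 13: P2: store L3 := 32  ⟶  IIMI  (L3)  txn=BusRdX  M[L3]=37
step 14: P2: store L3 := 18  ⟶  IIMI  (L3)  txn=∅  M[L3]=37
step 15: P1: load  L2  ⟶  ISSS  (L2)  txn=∅  M[L2]=90
step 16: P2: load  L3  ⟶  IIMI  (L3)  txn=∅  M[L3]=37
step 17: P0: store L3 := 67  ⟶  MIII  (L3)  txn=BusRdX+Flush  M[L3]=18
step 18: P1: store L2 := 71  ⟶  IMII  (L2)  txn=BusUpgr  M[L2]=90
step 19: P2: load  L3  ⟶  SISI  (L3)  txn=BusRd+Flush  M[L3]=67
step 20: P3: load  L1  ⟶  ISIS  (L1)  txn=BusRd+Flush  M[L1]=52
step 21: P1: store L0 := 16  ⟶  IMII  (L0)  txn=BusRdX+Flush  M[L0]=11
step 22: P1: load  L0  ⟶  IMII  (L0)  txn=∅  M[L0]=11
step 23: P3: load  L3  ⟶  SISS  (L3)  txn=BusRd  M[L3]=67
step 24: P2: load  L3  ⟶  SISS  (L3)  txn=∅  M[L3]=67
step 25: P3: store L1 := 76  ⟶  IIIM  (L1)  txn=BusUpgr  M[L1]=52
step 26: P0: store L3 := 81  ⟶  MIII  (L3)  txn=BusUpgr  M[L3]=67
step 27: P1: store L1 := 87  ⟶  IMII  (L1)  txn=BusRdX+Flush  M[L1]=76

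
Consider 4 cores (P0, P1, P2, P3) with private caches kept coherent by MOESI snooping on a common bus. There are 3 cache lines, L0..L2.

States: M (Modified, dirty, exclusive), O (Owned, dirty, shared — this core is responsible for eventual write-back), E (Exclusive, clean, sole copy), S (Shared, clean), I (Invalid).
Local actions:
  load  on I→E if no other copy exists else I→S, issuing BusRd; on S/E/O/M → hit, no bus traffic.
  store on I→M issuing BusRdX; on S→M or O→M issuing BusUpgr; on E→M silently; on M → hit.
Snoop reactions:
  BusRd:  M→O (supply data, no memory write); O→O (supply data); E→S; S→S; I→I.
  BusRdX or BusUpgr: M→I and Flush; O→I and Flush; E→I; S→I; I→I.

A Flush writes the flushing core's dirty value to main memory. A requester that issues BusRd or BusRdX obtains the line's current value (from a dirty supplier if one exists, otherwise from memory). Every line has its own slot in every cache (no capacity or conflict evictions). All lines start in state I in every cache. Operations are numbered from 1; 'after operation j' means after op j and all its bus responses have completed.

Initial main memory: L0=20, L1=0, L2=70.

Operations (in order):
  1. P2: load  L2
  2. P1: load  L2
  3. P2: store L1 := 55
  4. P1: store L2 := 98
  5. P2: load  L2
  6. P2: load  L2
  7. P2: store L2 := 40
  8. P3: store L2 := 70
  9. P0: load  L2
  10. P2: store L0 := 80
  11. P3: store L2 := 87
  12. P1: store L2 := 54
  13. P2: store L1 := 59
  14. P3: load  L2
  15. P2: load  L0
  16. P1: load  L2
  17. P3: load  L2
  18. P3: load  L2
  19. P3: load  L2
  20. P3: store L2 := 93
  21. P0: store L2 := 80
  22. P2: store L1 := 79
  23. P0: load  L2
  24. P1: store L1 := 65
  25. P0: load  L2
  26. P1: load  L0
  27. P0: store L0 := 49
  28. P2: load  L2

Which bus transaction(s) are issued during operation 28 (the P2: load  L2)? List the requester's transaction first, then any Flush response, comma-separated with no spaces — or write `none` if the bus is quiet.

bus = BusRd

  op1 P2: load  L2 → I/I/E/I on L2; bus BusRd; mem=70
  op2 P1: load  L2 → I/S/S/I on L2; bus BusRd; mem=70
  op3 P2: store L1 := 55 → I/I/M/I on L1; bus BusRdX; mem=0
  op4 P1: store L2 := 98 → I/M/I/I on L2; bus BusUpgr; mem=70
  op5 P2: load  L2 → I/O/S/I on L2; bus BusRd; mem=70
  op6 P2: load  L2 → I/O/S/I on L2; bus (none); mem=70
  op7 P2: store L2 := 40 → I/I/M/I on L2; bus BusUpgr Flush; mem=98
  op8 P3: store L2 := 70 → I/I/I/M on L2; bus BusRdX Flush; mem=40
  op9 P0: load  L2 → S/I/I/O on L2; bus BusRd; mem=40
  op10 P2: store L0 := 80 → I/I/M/I on L0; bus BusRdX; mem=20
  op11 P3: store L2 := 87 → I/I/I/M on L2; bus BusUpgr; mem=40
  op12 P1: store L2 := 54 → I/M/I/I on L2; bus BusRdX Flush; mem=87
  op13 P2: store L1 := 59 → I/I/M/I on L1; bus (none); mem=0
  op14 P3: load  L2 → I/O/I/S on L2; bus BusRd; mem=87
  op15 P2: load  L0 → I/I/M/I on L0; bus (none); mem=20
  op16 P1: load  L2 → I/O/I/S on L2; bus (none); mem=87
  op17 P3: load  L2 → I/O/I/S on L2; bus (none); mem=87
  op18 P3: load  L2 → I/O/I/S on L2; bus (none); mem=87
  op19 P3: load  L2 → I/O/I/S on L2; bus (none); mem=87
  op20 P3: store L2 := 93 → I/I/I/M on L2; bus BusUpgr Flush; mem=54
  op21 P0: store L2 := 80 → M/I/I/I on L2; bus BusRdX Flush; mem=93
  op22 P2: store L1 := 79 → I/I/M/I on L1; bus (none); mem=0
  op23 P0: load  L2 → M/I/I/I on L2; bus (none); mem=93
  op24 P1: store L1 := 65 → I/M/I/I on L1; bus BusRdX Flush; mem=79
  op25 P0: load  L2 → M/I/I/I on L2; bus (none); mem=93
  op26 P1: load  L0 → I/S/O/I on L0; bus BusRd; mem=20
  op27 P0: store L0 := 49 → M/I/I/I on L0; bus BusRdX Flush; mem=80
  op28 P2: load  L2 → O/I/S/I on L2; bus BusRd; mem=93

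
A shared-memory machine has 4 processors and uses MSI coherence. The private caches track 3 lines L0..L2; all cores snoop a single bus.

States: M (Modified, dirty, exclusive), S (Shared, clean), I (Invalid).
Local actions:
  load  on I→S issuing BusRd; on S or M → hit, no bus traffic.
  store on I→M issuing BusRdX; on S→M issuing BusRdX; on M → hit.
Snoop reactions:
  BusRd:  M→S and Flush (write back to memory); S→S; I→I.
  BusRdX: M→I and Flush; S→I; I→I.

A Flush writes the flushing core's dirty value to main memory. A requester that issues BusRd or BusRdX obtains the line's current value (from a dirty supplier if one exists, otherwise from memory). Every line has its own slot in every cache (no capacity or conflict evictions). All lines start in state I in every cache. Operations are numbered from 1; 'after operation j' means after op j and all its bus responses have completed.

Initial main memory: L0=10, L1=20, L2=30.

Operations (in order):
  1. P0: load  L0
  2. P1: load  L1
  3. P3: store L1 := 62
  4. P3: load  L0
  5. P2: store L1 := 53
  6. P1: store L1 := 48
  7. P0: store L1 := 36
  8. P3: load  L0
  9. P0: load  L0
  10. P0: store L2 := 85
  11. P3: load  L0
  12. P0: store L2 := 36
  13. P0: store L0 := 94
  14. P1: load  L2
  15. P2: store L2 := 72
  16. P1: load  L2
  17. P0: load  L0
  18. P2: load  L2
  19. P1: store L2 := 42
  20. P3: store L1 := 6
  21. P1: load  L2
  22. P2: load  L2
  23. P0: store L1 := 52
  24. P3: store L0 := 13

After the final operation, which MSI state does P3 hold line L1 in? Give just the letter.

  op1 P0: load  L0 → S/I/I/I on L0; bus BusRd; mem=10
  op2 P1: load  L1 → I/S/I/I on L1; bus BusRd; mem=20
  op3 P3: store L1 := 62 → I/I/I/M on L1; bus BusRdX; mem=20
  op4 P3: load  L0 → S/I/I/S on L0; bus BusRd; mem=10
  op5 P2: store L1 := 53 → I/I/M/I on L1; bus BusRdX Flush; mem=62
  op6 P1: store L1 := 48 → I/M/I/I on L1; bus BusRdX Flush; mem=53
  op7 P0: store L1 := 36 → M/I/I/I on L1; bus BusRdX Flush; mem=48
  op8 P3: load  L0 → S/I/I/S on L0; bus (none); mem=10
  op9 P0: load  L0 → S/I/I/S on L0; bus (none); mem=10
  op10 P0: store L2 := 85 → M/I/I/I on L2; bus BusRdX; mem=30
  op11 P3: load  L0 → S/I/I/S on L0; bus (none); mem=10
  op12 P0: store L2 := 36 → M/I/I/I on L2; bus (none); mem=30
  op13 P0: store L0 := 94 → M/I/I/I on L0; bus BusRdX; mem=10
  op14 P1: load  L2 → S/S/I/I on L2; bus BusRd Flush; mem=36
  op15 P2: store L2 := 72 → I/I/M/I on L2; bus BusRdX; mem=36
  op16 P1: load  L2 → I/S/S/I on L2; bus BusRd Flush; mem=72
  op17 P0: load  L0 → M/I/I/I on L0; bus (none); mem=10
  op18 P2: load  L2 → I/S/S/I on L2; bus (none); mem=72
  op19 P1: store L2 := 42 → I/M/I/I on L2; bus BusRdX; mem=72
  op20 P3: store L1 := 6 → I/I/I/M on L1; bus BusRdX Flush; mem=36
  op21 P1: load  L2 → I/M/I/I on L2; bus (none); mem=72
  op22 P2: load  L2 → I/S/S/I on L2; bus BusRd Flush; mem=42
  op23 P0: store L1 := 52 → M/I/I/I on L1; bus BusRdX Flush; mem=6
  op24 P3: store L0 := 13 → I/I/I/M on L0; bus BusRdX Flush; mem=94

state = I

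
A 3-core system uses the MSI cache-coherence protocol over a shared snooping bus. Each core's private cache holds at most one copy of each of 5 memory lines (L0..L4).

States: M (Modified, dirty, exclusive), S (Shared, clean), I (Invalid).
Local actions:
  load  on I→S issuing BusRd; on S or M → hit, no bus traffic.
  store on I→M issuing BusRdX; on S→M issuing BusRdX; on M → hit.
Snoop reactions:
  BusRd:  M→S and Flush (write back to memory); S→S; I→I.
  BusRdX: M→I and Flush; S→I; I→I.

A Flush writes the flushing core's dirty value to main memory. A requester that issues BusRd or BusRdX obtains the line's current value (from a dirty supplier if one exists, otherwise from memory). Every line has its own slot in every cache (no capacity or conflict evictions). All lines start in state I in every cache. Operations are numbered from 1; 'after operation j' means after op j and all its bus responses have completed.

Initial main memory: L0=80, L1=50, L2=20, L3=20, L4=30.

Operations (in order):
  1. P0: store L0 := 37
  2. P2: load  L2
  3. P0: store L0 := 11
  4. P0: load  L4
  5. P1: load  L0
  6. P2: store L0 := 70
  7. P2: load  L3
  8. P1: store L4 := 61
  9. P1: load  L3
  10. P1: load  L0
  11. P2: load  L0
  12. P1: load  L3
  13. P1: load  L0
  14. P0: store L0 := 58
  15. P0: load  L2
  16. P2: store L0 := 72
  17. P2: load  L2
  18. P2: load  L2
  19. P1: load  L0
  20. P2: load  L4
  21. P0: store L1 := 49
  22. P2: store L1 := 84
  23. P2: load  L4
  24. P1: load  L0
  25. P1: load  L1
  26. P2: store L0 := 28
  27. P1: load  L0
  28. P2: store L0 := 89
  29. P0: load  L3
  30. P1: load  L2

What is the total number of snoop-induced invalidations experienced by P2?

[1] P0: store L0 := 37 | P0:M(37), P1:I, P2:I | bus: BusRdX
[2] P2: load  L2 | P0:I, P1:I, P2:S(20) | bus: BusRd
[3] P0: store L0 := 11 | P0:M(11), P1:I, P2:I | bus: none
[4] P0: load  L4 | P0:S(30), P1:I, P2:I | bus: BusRd
[5] P1: load  L0 | P0:S(11), P1:S(11), P2:I | bus: BusRd,Flush
[6] P2: store L0 := 70 | P0:I, P1:I, P2:M(70) | bus: BusRdX
[7] P2: load  L3 | P0:I, P1:I, P2:S(20) | bus: BusRd
[8] P1: store L4 := 61 | P0:I, P1:M(61), P2:I | bus: BusRdX
[9] P1: load  L3 | P0:I, P1:S(20), P2:S(20) | bus: BusRd
[10] P1: load  L0 | P0:I, P1:S(70), P2:S(70) | bus: BusRd,Flush
[11] P2: load  L0 | P0:I, P1:S(70), P2:S(70) | bus: none
[12] P1: load  L3 | P0:I, P1:S(20), P2:S(20) | bus: none
[13] P1: load  L0 | P0:I, P1:S(70), P2:S(70) | bus: none
[14] P0: store L0 := 58 | P0:M(58), P1:I, P2:I | bus: BusRdX
[15] P0: load  L2 | P0:S(20), P1:I, P2:S(20) | bus: BusRd
[16] P2: store L0 := 72 | P0:I, P1:I, P2:M(72) | bus: BusRdX,Flush
[17] P2: load  L2 | P0:S(20), P1:I, P2:S(20) | bus: none
[18] P2: load  L2 | P0:S(20), P1:I, P2:S(20) | bus: none
[19] P1: load  L0 | P0:I, P1:S(72), P2:S(72) | bus: BusRd,Flush
[20] P2: load  L4 | P0:I, P1:S(61), P2:S(61) | bus: BusRd,Flush
[21] P0: store L1 := 49 | P0:M(49), P1:I, P2:I | bus: BusRdX
[22] P2: store L1 := 84 | P0:I, P1:I, P2:M(84) | bus: BusRdX,Flush
[23] P2: load  L4 | P0:I, P1:S(61), P2:S(61) | bus: none
[24] P1: load  L0 | P0:I, P1:S(72), P2:S(72) | bus: none
[25] P1: load  L1 | P0:I, P1:S(84), P2:S(84) | bus: BusRd,Flush
[26] P2: store L0 := 28 | P0:I, P1:I, P2:M(28) | bus: BusRdX
[27] P1: load  L0 | P0:I, P1:S(28), P2:S(28) | bus: BusRd,Flush
[28] P2: store L0 := 89 | P0:I, P1:I, P2:M(89) | bus: BusRdX
[29] P0: load  L3 | P0:S(20), P1:S(20), P2:S(20) | bus: BusRd
[30] P1: load  L2 | P0:S(20), P1:S(20), P2:S(20) | bus: BusRd

invalidations = 1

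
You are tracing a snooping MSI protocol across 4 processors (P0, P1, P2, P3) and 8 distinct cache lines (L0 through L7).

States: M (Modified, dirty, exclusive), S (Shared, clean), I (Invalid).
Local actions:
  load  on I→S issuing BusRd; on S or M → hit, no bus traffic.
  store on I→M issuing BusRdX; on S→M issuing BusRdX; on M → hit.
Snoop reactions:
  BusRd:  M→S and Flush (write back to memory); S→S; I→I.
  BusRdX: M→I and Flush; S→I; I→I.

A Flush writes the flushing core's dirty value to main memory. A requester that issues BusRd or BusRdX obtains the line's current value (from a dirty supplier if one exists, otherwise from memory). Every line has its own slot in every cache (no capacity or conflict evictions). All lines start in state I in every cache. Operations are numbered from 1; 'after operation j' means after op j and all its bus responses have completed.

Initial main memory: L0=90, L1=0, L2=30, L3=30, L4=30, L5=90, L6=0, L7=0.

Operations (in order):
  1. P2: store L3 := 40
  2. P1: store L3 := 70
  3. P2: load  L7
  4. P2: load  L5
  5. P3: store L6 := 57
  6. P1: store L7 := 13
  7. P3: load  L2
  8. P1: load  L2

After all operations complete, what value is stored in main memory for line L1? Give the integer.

step 1: P2: store L3 := 40  ⟶  IIMI  (L3)  txn=BusRdX  M[L3]=30
step 2: P1: store L3 := 70  ⟶  IMII  (L3)  txn=BusRdX+Flush  M[L3]=40
step 3: P2: load  L7  ⟶  IISI  (L7)  txn=BusRd  M[L7]=0
step 4: P2: load  L5  ⟶  IISI  (L5)  txn=BusRd  M[L5]=90
step 5: P3: store L6 := 57  ⟶  IIIM  (L6)  txn=BusRdX  M[L6]=0
step 6: P1: store L7 := 13  ⟶  IMII  (L7)  txn=BusRdX  M[L7]=0
step 7: P3: load  L2  ⟶  IIIS  (L2)  txn=BusRd  M[L2]=30
step 8: P1: load  L2  ⟶  ISIS  (L2)  txn=BusRd  M[L2]=30

memory[L1] = 0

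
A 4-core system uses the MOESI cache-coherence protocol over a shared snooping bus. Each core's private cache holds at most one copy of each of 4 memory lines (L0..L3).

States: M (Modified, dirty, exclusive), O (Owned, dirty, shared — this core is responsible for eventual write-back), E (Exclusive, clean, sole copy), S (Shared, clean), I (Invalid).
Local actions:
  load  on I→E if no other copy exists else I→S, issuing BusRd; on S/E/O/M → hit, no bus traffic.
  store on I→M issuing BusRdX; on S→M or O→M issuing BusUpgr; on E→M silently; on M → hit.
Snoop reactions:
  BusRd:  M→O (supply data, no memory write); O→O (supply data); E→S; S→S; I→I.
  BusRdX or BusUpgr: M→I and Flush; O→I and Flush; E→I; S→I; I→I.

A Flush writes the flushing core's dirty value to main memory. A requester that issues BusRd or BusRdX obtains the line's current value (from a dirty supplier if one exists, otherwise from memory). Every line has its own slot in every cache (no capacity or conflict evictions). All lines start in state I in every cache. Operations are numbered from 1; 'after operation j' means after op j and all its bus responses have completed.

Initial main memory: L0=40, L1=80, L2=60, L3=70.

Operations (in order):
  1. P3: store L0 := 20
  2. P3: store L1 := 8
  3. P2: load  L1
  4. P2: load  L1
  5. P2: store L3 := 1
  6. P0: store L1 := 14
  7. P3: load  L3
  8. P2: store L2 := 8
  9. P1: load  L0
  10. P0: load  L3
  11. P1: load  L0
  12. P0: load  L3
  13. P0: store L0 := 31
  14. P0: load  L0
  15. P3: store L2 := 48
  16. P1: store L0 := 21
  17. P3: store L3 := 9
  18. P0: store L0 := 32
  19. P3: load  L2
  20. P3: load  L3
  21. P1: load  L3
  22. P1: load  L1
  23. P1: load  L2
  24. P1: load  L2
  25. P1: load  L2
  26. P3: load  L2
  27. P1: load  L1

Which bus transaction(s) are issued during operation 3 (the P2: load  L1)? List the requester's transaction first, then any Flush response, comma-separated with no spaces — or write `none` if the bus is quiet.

1. P3: store L0 := 20  bus=[BusRdX]  L0: P0=I P1=I P2=I P3=M  mem[L0]=40
2. P3: store L1 := 8  bus=[BusRdX]  L1: P0=I P1=I P2=I P3=M  mem[L1]=80
3. P2: load  L1  bus=[BusRd]  L1: P0=I P1=I P2=S P3=O  mem[L1]=80
4. P2: load  L1  bus=[-]  L1: P0=I P1=I P2=S P3=O  mem[L1]=80
5. P2: store L3 := 1  bus=[BusRdX]  L3: P0=I P1=I P2=M P3=I  mem[L3]=70
6. P0: store L1 := 14  bus=[BusRdX,Flush]  L1: P0=M P1=I P2=I P3=I  mem[L1]=8
7. P3: load  L3  bus=[BusRd]  L3: P0=I P1=I P2=O P3=S  mem[L3]=70
8. P2: store L2 := 8  bus=[BusRdX]  L2: P0=I P1=I P2=M P3=I  mem[L2]=60
9. P1: load  L0  bus=[BusRd]  L0: P0=I P1=S P2=I P3=O  mem[L0]=40
10. P0: load  L3  bus=[BusRd]  L3: P0=S P1=I P2=O P3=S  mem[L3]=70
11. P1: load  L0  bus=[-]  L0: P0=I P1=S P2=I P3=O  mem[L0]=40
12. P0: load  L3  bus=[-]  L3: P0=S P1=I P2=O P3=S  mem[L3]=70
13. P0: store L0 := 31  bus=[BusRdX,Flush]  L0: P0=M P1=I P2=I P3=I  mem[L0]=20
14. P0: load  L0  bus=[-]  L0: P0=M P1=I P2=I P3=I  mem[L0]=20
15. P3: store L2 := 48  bus=[BusRdX,Flush]  L2: P0=I P1=I P2=I P3=M  mem[L2]=8
16. P1: store L0 := 21  bus=[BusRdX,Flush]  L0: P0=I P1=M P2=I P3=I  mem[L0]=31
17. P3: store L3 := 9  bus=[BusUpgr,Flush]  L3: P0=I P1=I P2=I P3=M  mem[L3]=1
18. P0: store L0 := 32  bus=[BusRdX,Flush]  L0: P0=M P1=I P2=I P3=I  mem[L0]=21
19. P3: load  L2  bus=[-]  L2: P0=I P1=I P2=I P3=M  mem[L2]=8
20. P3: load  L3  bus=[-]  L3: P0=I P1=I P2=I P3=M  mem[L3]=1
21. P1: load  L3  bus=[BusRd]  L3: P0=I P1=S P2=I P3=O  mem[L3]=1
22. P1: load  L1  bus=[BusRd]  L1: P0=O P1=S P2=I P3=I  mem[L1]=8
23. P1: load  L2  bus=[BusRd]  L2: P0=I P1=S P2=I P3=O  mem[L2]=8
24. P1: load  L2  bus=[-]  L2: P0=I P1=S P2=I P3=O  mem[L2]=8
25. P1: load  L2  bus=[-]  L2: P0=I P1=S P2=I P3=O  mem[L2]=8
26. P3: load  L2  bus=[-]  L2: P0=I P1=S P2=I P3=O  mem[L2]=8
27. P1: load  L1  bus=[-]  L1: P0=O P1=S P2=I P3=I  mem[L1]=8

bus = BusRd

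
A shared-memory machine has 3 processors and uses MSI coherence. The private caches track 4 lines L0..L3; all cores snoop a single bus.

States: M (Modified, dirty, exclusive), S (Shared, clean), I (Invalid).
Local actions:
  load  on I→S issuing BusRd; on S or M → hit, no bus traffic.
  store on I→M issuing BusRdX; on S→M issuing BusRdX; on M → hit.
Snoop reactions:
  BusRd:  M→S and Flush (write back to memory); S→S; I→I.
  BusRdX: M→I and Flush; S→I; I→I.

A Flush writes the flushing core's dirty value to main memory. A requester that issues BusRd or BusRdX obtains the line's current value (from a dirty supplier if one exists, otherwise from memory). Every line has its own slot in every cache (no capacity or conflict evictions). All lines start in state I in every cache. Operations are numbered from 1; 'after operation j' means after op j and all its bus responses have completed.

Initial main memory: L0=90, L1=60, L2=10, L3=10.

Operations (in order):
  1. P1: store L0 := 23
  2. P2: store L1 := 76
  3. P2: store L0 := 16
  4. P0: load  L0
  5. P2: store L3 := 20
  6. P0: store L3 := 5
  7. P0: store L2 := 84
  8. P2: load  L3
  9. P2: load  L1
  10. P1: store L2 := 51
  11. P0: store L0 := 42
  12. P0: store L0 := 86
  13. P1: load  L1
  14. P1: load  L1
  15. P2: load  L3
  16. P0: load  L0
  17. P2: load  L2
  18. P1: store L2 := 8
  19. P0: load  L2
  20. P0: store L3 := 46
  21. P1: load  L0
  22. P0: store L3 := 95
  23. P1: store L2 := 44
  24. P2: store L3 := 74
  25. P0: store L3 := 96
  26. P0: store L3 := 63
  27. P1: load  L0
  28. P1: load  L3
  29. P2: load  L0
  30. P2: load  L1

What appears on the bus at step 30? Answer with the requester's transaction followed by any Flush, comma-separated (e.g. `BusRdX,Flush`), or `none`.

bus = none

1. P1: store L0 := 23  bus=[BusRdX]  L0: P0=I P1=M P2=I  mem[L0]=90
2. P2: store L1 := 76  bus=[BusRdX]  L1: P0=I P1=I P2=M  mem[L1]=60
3. P2: store L0 := 16  bus=[BusRdX,Flush]  L0: P0=I P1=I P2=M  mem[L0]=23
4. P0: load  L0  bus=[BusRd,Flush]  L0: P0=S P1=I P2=S  mem[L0]=16
5. P2: store L3 := 20  bus=[BusRdX]  L3: P0=I P1=I P2=M  mem[L3]=10
6. P0: store L3 := 5  bus=[BusRdX,Flush]  L3: P0=M P1=I P2=I  mem[L3]=20
7. P0: store L2 := 84  bus=[BusRdX]  L2: P0=M P1=I P2=I  mem[L2]=10
8. P2: load  L3  bus=[BusRd,Flush]  L3: P0=S P1=I P2=S  mem[L3]=5
9. P2: load  L1  bus=[-]  L1: P0=I P1=I P2=M  mem[L1]=60
10. P1: store L2 := 51  bus=[BusRdX,Flush]  L2: P0=I P1=M P2=I  mem[L2]=84
11. P0: store L0 := 42  bus=[BusRdX]  L0: P0=M P1=I P2=I  mem[L0]=16
12. P0: store L0 := 86  bus=[-]  L0: P0=M P1=I P2=I  mem[L0]=16
13. P1: load  L1  bus=[BusRd,Flush]  L1: P0=I P1=S P2=S  mem[L1]=76
14. P1: load  L1  bus=[-]  L1: P0=I P1=S P2=S  mem[L1]=76
15. P2: load  L3  bus=[-]  L3: P0=S P1=I P2=S  mem[L3]=5
16. P0: load  L0  bus=[-]  L0: P0=M P1=I P2=I  mem[L0]=16
17. P2: load  L2  bus=[BusRd,Flush]  L2: P0=I P1=S P2=S  mem[L2]=51
18. P1: store L2 := 8  bus=[BusRdX]  L2: P0=I P1=M P2=I  mem[L2]=51
19. P0: load  L2  bus=[BusRd,Flush]  L2: P0=S P1=S P2=I  mem[L2]=8
20. P0: store L3 := 46  bus=[BusRdX]  L3: P0=M P1=I P2=I  mem[L3]=5
21. P1: load  L0  bus=[BusRd,Flush]  L0: P0=S P1=S P2=I  mem[L0]=86
22. P0: store L3 := 95  bus=[-]  L3: P0=M P1=I P2=I  mem[L3]=5
23. P1: store L2 := 44  bus=[BusRdX]  L2: P0=I P1=M P2=I  mem[L2]=8
24. P2: store L3 := 74  bus=[BusRdX,Flush]  L3: P0=I P1=I P2=M  mem[L3]=95
25. P0: store L3 := 96  bus=[BusRdX,Flush]  L3: P0=M P1=I P2=I  mem[L3]=74
26. P0: store L3 := 63  bus=[-]  L3: P0=M P1=I P2=I  mem[L3]=74
27. P1: load  L0  bus=[-]  L0: P0=S P1=S P2=I  mem[L0]=86
28. P1: load  L3  bus=[BusRd,Flush]  L3: P0=S P1=S P2=I  mem[L3]=63
29. P2: load  L0  bus=[BusRd]  L0: P0=S P1=S P2=S  mem[L0]=86
30. P2: load  L1  bus=[-]  L1: P0=I P1=S P2=S  mem[L1]=76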